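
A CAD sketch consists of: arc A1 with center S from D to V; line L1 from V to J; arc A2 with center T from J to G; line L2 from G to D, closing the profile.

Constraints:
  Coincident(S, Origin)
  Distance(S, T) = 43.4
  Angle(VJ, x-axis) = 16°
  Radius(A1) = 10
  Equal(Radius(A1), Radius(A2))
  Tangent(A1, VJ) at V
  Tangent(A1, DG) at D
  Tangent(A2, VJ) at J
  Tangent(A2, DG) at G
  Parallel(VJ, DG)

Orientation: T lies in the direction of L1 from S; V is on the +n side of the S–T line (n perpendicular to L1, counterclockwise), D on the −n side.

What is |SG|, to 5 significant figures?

44.537

The slot axis is L1's direction at 16.0°, so u = (cos 16.0°, sin 16.0°) = (0.96126, 0.27564) and n = (−sin 16.0°, cos 16.0°) = (-0.27564, 0.96126). S is at the origin and T lies 43.4 along u from S, so T = 43.4·u = (41.719, 11.963). Tangency of A1 to both parallel lines with radius 10.0 puts V and D at S ± 10.0·n: V = (-2.7564, 9.6126), D = (2.7564, -9.6126). Equal radii place J and G the same way about T: J = T + 10.0·n = (38.962, 21.575), G = T − 10.0·n = (44.475, 2.3500). Then |SG| = |G − S| = 44.537.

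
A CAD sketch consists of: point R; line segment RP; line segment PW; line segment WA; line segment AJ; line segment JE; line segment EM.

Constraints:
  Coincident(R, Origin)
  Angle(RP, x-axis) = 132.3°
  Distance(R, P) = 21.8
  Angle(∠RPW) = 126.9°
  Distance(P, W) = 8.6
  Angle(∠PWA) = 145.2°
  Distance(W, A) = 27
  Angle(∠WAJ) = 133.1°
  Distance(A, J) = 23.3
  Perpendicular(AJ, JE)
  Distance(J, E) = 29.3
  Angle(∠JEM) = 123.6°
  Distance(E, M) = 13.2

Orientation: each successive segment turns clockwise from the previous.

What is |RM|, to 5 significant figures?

18.082

AJ ⟂ JE, so JE runs at -92.500°; with |JE| = 29.3, E = (28.230, 13.174). ∠JEM = 123.6° gives EM at -148.90° from the x-axis; with |EM| = 13.2, M = (16.928, 6.3559). Then |RM| = |M − R| = 18.082.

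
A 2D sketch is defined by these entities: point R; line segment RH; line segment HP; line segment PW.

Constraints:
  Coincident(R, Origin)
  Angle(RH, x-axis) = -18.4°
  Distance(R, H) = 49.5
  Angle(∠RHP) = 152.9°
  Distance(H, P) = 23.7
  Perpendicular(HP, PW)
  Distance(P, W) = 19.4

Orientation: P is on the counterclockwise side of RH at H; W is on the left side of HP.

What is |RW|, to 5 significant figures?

67.839

R is at the origin; RH runs at -18.4° with length 49.5, so H = 49.5·(cos -18.4°, sin -18.4°) = (46.969, -15.625). ∠RHP = 152.9°, so HP runs at -18.4° + (180° − 152.9°) = 8.7000° from the x-axis; with |HP| = 23.7, P = H + 23.7·(cos 8.7000°, sin 8.7000°) = (70.397, -12.040). HP is perpendicular to PW; with |PW| = 19.4 on the left of HP, W = P + 19.4·(-0.15126, 0.98849) = (67.462, 7.1370). Then |RW| = |W − R| = 67.839.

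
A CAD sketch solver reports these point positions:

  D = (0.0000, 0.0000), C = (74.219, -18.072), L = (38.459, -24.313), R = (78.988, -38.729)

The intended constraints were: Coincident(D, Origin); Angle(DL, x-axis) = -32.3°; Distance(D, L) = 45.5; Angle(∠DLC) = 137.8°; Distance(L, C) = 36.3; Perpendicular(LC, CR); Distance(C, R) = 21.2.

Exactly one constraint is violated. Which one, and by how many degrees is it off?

Perpendicular(LC, CR) — off by 3.10°.

D = (0.00, 0.00) ✓; DL at -32.30° ✓; |DL| = 45.50 ✓; ∠DLC = 137.8° ✓; |LC| = 36.30 ✓; ∠(LC, CR) = 86.90° ✗; |CR| = 21.20 ✓.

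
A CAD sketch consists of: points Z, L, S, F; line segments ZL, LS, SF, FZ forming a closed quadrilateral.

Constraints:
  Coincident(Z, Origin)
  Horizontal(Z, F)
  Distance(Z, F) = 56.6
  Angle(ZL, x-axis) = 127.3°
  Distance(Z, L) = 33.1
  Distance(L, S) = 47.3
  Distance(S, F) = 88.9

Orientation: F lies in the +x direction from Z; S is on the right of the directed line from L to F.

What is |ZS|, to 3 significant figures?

36.0

Z is at the origin; Z and F share the same y with |ZF| = 56.6 and F in +x, so F = (56.6, 0). ZL runs at 127.3° with |ZL| = 33.1, so L = (-20.1, 26.3). S is determined by |LS| = 47.3 and |SF| = 88.9 together: it lies at the intersection of circle(L, 47.3) and circle(F, 88.9). With |LF| = 81.1, the foot of the radical line on LF is 5.58 from L and the perpendicular offset is √(47.3² − 5.58²) = 47.0. Taking the right-of-LF solution: S = (-30.0, -19.9).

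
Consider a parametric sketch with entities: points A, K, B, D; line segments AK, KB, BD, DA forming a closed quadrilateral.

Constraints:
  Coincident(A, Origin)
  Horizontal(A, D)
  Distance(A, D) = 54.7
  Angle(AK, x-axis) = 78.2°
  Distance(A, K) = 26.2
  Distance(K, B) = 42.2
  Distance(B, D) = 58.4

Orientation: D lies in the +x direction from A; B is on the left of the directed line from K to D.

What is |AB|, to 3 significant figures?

65.6

Checks: |KB| = 42.20 ✓; |BD| = 58.40 ✓.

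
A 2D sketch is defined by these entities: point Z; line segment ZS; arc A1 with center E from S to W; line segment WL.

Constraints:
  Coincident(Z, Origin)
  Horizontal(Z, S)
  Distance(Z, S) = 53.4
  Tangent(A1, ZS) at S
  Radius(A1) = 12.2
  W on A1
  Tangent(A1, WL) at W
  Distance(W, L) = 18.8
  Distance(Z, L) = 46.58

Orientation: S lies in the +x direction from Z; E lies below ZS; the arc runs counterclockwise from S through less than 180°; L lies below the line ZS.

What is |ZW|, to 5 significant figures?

42.576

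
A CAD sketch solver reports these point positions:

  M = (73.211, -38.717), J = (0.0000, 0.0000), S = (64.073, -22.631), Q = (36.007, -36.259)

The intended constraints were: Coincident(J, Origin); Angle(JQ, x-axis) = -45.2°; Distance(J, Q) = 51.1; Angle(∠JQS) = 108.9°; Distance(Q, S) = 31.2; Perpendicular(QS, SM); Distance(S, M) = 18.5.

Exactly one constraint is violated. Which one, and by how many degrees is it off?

Perpendicular(QS, SM) — off by 3.70°.

J = (0.00, 0.00) ✓; JQ at -45.20° ✓; |JQ| = 51.10 ✓; ∠JQS = 108.9° ✓; |QS| = 31.20 ✓; ∠(QS, SM) = 86.30° ✗; |SM| = 18.50 ✓.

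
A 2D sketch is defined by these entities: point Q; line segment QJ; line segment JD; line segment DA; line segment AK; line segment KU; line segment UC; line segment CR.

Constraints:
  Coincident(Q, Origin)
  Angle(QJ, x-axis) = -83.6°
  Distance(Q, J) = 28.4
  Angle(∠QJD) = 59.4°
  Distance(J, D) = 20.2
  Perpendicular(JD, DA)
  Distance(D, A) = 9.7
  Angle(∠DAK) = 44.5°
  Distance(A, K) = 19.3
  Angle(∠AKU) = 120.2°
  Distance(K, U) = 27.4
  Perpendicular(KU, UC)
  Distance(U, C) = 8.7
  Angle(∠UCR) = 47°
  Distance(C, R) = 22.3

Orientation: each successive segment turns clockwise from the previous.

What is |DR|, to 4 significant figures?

23.59

Q is at the origin; QJ runs at -83.6° with length 28.4, so J = (3.166, -28.22). ∠QJD = 59.4° gives JD at 155.8° from the x-axis; with |JD| = 20.2, D = (-15.26, -19.94). JD is perpendicular to DA, so DA runs at 65.80°; with |DA| = 9.7, A = (-11.28, -11.09). ∠DAK = 44.5° gives AK at -69.70° from the x-axis; with |AK| = 19.3, K = (-4.587, -29.20). ∠AKU = 120.2° gives KU at -129.5° from the x-axis; with |KU| = 27.4, U = (-22.02, -50.34). KU is perpendicular to UC, so UC runs at 140.5°; with |UC| = 8.7, C = (-28.73, -44.80). ∠UCR = 47.0° gives CR at 7.500° from the x-axis; with |CR| = 22.3, R = (-6.619, -41.89). Then |DR| = |R − D| = 23.59.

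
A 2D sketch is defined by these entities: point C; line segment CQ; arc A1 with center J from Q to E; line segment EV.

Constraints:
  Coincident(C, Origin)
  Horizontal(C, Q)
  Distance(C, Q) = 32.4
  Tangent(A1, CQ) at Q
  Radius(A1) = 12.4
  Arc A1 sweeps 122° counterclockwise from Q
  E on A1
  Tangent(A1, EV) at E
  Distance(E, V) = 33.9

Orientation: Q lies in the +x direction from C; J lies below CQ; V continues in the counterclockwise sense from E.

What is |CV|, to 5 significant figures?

62.170

C is at the origin; C and Q share the same y with |CQ| = 32.4 and Q on the +x side, so Q = (32.400, 0.0000). A1 meets CQ tangentially, so JQ is at right angles to CQ, so J = Q + (0, -12.4) = (32.400, -12.400). On A1, Q sits at bearing 90° from J; a 122° counterclockwise sweep puts E at bearing 212°, so E = J + 12.4·(cos 212°, sin 212°) = (21.884, -18.971). The tangent condition forces JE to be normal to EV, so EV runs along (−sin 212°, cos 212°); with |EV| = 33.9, V = (39.848, -47.720). Then |CV| = |V − C| = 62.170.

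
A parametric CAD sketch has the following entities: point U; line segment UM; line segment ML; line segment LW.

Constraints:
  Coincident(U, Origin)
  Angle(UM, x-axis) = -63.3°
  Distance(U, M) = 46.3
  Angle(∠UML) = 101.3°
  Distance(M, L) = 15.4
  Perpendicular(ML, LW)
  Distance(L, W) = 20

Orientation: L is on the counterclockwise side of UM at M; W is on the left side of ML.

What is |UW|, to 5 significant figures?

35.273

U is at the origin; UM runs at -63.3° with length 46.3, so M = 46.3·(cos -63.3°, sin -63.3°) = (20.803, -41.363). ∠UML = 101.3°, so ML runs at -63.3° + (180° − 101.3°) = 15.400° from the x-axis; with |ML| = 15.4, L = M + 15.4·(cos 15.400°, sin 15.400°) = (35.651, -37.274). ML is perpendicular to LW; with |LW| = 20.0 on the left of ML, W = L + 20.0·(-0.26556, 0.96410) = (30.339, -17.992). Then |UW| = |W − U| = 35.273.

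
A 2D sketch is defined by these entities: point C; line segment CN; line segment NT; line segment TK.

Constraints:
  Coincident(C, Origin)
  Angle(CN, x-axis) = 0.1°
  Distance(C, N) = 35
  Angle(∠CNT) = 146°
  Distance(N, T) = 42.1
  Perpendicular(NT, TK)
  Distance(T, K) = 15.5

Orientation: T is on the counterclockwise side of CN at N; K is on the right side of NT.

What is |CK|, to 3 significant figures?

79.3

∠CNT = 146.0°, so NT runs at 0.1° + (180° − 146.0°) = 34.1° from the x-axis; with |NT| = 42.1, T = N + 42.1·(cos 34.1°, sin 34.1°) = (69.9, 23.7). The perpendicularity gives TK at right angles to NT; with |TK| = 15.5 on the right of NT, K = T + 15.5·(0.561, -0.828) = (78.6, 10.8). Then |CK| = |K − C| = 79.3.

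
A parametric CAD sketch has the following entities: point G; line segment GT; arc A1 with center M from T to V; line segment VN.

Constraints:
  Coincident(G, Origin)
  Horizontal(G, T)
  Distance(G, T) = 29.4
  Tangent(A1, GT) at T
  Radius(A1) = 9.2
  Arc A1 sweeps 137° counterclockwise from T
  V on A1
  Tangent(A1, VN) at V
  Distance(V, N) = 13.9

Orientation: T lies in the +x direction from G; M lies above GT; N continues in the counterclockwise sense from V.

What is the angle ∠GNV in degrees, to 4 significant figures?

92.11°

On A1, T sits at bearing -90° from M; a 137° counterclockwise sweep puts V at bearing 47°, so V = M + 9.2·(cos 47°, sin 47°) = (35.67, 15.93). Since A1 is tangent to VN there, MV ⟂ VN, so VN runs along (−sin 47°, cos 47°); with |VN| = 13.9, N = (25.51, 25.41). Then cos ∠GNV = NG·NV / (|NG||NV|), giving 92.11°.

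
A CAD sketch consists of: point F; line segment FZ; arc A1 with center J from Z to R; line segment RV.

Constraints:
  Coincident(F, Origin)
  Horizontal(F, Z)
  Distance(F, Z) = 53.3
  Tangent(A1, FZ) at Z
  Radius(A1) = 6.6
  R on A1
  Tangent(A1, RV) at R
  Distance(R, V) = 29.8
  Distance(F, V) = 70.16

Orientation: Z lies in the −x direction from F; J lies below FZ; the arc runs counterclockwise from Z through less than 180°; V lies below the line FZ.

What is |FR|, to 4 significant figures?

60.26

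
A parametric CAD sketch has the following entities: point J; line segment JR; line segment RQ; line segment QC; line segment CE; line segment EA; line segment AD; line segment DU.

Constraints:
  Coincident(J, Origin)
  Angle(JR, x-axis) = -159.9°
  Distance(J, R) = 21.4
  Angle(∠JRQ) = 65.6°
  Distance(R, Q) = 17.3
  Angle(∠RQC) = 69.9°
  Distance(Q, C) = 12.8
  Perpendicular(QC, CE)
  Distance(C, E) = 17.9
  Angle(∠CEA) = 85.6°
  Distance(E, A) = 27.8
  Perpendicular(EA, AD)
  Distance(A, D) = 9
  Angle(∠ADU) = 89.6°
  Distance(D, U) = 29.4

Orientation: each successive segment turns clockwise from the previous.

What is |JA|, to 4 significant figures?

38.94

QC is perpendicular to CE, so CE runs at -114.4°; with |CE| = 17.9, E = (-14.54, -11.69). ∠CEA = 85.6° gives EA at 151.2° from the x-axis; with |EA| = 27.8, A = (-38.90, 1.701). Then |JA| = |A − J| = 38.94.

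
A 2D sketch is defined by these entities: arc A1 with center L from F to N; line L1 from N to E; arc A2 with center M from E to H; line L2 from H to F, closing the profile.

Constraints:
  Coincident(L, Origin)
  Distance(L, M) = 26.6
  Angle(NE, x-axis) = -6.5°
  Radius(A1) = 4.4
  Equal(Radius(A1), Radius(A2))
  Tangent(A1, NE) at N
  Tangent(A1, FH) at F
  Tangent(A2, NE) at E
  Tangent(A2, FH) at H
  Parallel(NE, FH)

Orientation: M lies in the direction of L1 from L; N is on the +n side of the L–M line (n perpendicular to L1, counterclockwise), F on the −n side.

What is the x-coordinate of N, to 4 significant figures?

0.4981

The slot axis is L1's direction at -6.5°, so u = (cos -6.5°, sin -6.5°) = (0.9936, -0.1132) and n = (−sin -6.5°, cos -6.5°) = (0.1132, 0.9936). L is at the origin and M lies 26.6 along u from L, so M = 26.6·u = (26.43, -3.011). Tangency of A1 to both parallel lines with radius 4.4 puts N and F at L ± 4.4·n: N = (0.4981, 4.372), F = (-0.4981, -4.372). So N.x = 0.4981.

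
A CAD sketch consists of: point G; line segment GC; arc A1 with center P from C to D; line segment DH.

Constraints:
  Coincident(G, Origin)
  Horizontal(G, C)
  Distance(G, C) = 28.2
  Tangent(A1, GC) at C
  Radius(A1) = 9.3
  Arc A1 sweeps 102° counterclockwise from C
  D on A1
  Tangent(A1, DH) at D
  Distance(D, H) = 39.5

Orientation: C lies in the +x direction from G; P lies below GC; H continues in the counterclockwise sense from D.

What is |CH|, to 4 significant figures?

49.88

G is at the origin; GC is horizontal with |GC| = 28.2 and C on the +x side, so C = (28.20, 0.000). A1 meets GC tangentially, so PC is at right angles to GC, so P = C + (0, -9.3) = (28.20, -9.300). On A1, C sits at bearing 90° from P; a 102° counterclockwise sweep puts D at bearing 192°, so D = P + 9.3·(cos 192°, sin 192°) = (19.10, -11.23). Since A1 is tangent to DH there, PD ⟂ DH, so DH runs along (−sin 192°, cos 192°); with |DH| = 39.5, H = (27.32, -49.87). Then |CH| = |H − C| = 49.88.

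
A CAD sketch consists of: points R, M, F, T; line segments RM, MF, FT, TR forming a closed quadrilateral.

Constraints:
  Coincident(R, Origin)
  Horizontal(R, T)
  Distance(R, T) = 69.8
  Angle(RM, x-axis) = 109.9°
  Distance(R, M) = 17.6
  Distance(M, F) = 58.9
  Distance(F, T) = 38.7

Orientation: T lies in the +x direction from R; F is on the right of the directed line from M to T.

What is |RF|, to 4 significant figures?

44.28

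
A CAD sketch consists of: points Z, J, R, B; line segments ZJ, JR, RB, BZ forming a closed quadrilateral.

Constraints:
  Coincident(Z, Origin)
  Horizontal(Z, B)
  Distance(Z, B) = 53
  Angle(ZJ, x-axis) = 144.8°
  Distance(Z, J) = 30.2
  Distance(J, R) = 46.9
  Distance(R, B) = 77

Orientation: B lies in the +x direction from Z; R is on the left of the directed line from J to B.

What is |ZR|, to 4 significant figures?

56.72

Checks: |JR| = 46.90 ✓; |RB| = 77.00 ✓.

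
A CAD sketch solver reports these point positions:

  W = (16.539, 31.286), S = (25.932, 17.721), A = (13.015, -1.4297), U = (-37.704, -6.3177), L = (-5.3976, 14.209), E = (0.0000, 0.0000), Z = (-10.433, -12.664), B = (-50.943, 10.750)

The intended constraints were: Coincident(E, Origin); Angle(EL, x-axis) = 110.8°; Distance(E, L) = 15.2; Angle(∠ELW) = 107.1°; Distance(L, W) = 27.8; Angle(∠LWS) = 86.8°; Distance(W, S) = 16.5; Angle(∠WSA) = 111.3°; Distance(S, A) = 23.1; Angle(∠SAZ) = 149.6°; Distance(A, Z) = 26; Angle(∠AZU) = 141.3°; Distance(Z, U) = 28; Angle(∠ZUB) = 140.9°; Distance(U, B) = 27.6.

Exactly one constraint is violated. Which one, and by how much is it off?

Distance(U, B) = 27.6 — off by 6.00.

E = (0.00, 0.00) ✓; EL at 110.8° ✓; |EL| = 15.20 ✓; ∠ELW = 107.1° ✓; |LW| = 27.80 ✓; ∠LWS = 86.80° ✓; |WS| = 16.50 ✓; ∠WSA = 111.3° ✓; |SA| = 23.10 ✓; ∠SAZ = 149.6° ✓; |AZ| = 26.00 ✓; ∠AZU = 141.3° ✓; |ZU| = 28.00 ✓; ∠ZUB = 140.9° ✓; |UB| = 21.60 ✗.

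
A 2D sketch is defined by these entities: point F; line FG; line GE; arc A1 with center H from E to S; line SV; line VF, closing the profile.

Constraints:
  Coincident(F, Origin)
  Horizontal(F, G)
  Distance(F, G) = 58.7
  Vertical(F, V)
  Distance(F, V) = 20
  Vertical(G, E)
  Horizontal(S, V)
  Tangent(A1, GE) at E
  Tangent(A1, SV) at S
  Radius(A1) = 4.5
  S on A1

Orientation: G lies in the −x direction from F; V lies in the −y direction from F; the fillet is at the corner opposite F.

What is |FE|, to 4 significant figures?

60.71

F is at the origin; F and G share the same y with |FG| = 58.7 and G on the −x side, so G = (-58.70, 0.000). F and V share the same x with |FV| = 20.0 and V on the −y side, so V = (0.000, -20.00). The virtual corner opposite F is at (-58.70, -20.00). Tangency of A1 to GE means the radius HE is perpendicular to GE and since A1 is tangent to SV there, HS ⟂ SV, with radius 4.5, so the center H sits 4.5 in from both sides at H = (-54.20, -15.50). That places the tangent points at E = (-58.70, -15.50) on GE and S = (-54.20, -20.00) on SV. Then |FE| = |E − F| = 60.71.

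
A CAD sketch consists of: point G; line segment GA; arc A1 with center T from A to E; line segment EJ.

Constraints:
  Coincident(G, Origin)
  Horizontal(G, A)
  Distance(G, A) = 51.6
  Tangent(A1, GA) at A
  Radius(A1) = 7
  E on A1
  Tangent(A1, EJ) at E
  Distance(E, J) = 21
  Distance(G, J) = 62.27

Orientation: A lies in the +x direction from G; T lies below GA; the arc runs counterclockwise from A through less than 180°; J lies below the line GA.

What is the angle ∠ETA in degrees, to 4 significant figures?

117.8°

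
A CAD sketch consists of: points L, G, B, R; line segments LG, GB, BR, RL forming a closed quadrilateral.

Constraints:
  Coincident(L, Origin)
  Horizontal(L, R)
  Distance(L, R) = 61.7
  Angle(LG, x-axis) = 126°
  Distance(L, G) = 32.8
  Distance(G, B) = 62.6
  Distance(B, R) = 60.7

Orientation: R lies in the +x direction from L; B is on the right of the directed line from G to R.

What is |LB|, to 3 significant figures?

30.7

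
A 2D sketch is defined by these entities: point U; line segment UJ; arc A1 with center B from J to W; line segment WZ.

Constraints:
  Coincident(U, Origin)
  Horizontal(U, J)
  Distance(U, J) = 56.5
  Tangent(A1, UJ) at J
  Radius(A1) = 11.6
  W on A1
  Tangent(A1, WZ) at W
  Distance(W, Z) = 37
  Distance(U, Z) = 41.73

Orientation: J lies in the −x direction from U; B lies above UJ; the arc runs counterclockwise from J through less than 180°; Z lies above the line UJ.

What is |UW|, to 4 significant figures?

47.55

U is at the origin; UJ is horizontal with |UJ| = 56.5 and J on the −x side, so J = (-56.50, 0.000). A1 meets UJ tangentially, so BJ is at right angles to UJ, so B = J + (0, 11.6) = (-56.50, 11.60). Since BW ⟂ WZ (tangency), |BZ| = √(11.6² + 37.0²) = 38.78 regardless of where W sits on A1. So Z lies on both circle(U, 41.73) and circle(B, 38.78); the above-UJ intersection is Z = (-24.63, 33.69). W is the foot of the tangent from Z: W = (-47.34, 4.479).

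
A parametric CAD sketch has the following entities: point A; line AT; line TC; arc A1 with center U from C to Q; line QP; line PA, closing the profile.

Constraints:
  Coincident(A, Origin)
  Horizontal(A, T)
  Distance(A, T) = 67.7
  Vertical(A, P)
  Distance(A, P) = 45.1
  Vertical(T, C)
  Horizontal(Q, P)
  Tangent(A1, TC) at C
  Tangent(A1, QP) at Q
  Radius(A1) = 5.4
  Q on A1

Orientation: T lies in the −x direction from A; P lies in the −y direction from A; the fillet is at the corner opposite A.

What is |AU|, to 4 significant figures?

73.87

A and P share the same x with |AP| = 45.1 and P on the −y side, so P = (0.000, -45.10). The virtual corner opposite A is at (-67.70, -45.10). Since A1 is tangent to TC there, UC ⟂ TC and since A1 is tangent to QP there, UQ ⟂ QP, with radius 5.4, so the center U sits 5.4 in from both sides at U = (-62.30, -39.70). Then |AU| = |U − A| = 73.87.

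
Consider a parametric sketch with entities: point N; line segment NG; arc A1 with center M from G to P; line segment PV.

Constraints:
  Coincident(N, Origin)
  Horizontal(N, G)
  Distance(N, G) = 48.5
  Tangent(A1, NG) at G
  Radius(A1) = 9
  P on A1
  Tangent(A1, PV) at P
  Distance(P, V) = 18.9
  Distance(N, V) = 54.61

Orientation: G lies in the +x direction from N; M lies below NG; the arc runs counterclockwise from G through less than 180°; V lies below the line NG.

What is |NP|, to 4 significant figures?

41.64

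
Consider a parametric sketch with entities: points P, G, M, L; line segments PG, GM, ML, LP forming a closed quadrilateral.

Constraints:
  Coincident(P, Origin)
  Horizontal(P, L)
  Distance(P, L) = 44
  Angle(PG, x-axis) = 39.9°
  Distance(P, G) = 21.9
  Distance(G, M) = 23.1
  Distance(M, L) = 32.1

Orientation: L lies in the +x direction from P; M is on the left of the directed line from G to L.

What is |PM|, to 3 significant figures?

45.0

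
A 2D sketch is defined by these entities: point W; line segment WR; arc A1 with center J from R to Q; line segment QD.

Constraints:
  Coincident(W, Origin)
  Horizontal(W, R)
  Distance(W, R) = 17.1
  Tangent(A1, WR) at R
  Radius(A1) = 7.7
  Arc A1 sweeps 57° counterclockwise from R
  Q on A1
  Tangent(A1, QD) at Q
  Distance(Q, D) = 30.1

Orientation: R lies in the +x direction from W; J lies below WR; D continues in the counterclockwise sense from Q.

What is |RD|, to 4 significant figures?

36.73

On A1, R sits at bearing 90° from J; a 57° counterclockwise sweep puts Q at bearing 147°, so Q = J + 7.7·(cos 147°, sin 147°) = (10.64, -3.506). A1 meets QD tangentially, so JQ is at right angles to QD, so QD runs along (−sin 147°, cos 147°); with |QD| = 30.1, D = (-5.751, -28.75). Then |RD| = |D − R| = 36.73.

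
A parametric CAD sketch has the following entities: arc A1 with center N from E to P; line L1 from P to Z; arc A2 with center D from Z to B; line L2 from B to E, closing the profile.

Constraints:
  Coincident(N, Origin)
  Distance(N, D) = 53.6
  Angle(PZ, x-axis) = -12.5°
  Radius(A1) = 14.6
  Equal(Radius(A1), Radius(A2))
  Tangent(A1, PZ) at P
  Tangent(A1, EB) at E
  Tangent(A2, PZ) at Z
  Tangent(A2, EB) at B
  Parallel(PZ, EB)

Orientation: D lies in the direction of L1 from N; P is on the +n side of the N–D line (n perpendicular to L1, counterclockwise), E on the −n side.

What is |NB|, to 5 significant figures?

55.553

The slot axis is L1's direction at -12.5°, so u = (cos -12.5°, sin -12.5°) = (0.97630, -0.21644) and n = (−sin -12.5°, cos -12.5°) = (0.21644, 0.97630). N is at the origin and D lies 53.6 along u from N, so D = 53.6·u = (52.329, -11.601). Tangency of A1 to both parallel lines with radius 14.6 puts P and E at N ± 14.6·n: P = (3.1600, 14.254), E = (-3.1600, -14.254). Equal radii place Z and B the same way about D: Z = D + 14.6·n = (55.489, 2.6528), B = D − 14.6·n = (49.169, -25.855). Then |NB| = |B − N| = 55.553.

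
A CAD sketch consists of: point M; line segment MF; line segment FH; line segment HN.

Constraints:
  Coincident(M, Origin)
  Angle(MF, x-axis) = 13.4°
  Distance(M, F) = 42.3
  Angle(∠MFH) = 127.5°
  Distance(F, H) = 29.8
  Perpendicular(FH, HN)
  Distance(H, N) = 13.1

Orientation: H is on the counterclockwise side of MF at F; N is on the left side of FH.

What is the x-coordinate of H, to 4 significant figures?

53.32

M is at the origin; MF runs at 13.4° with length 42.3, so F = 42.3·(cos 13.4°, sin 13.4°) = (41.15, 9.803). ∠MFH = 127.5°, so FH runs at 13.4° + (180° − 127.5°) = 65.90° from the x-axis; with |FH| = 29.8, H = F + 29.8·(cos 65.90°, sin 65.90°) = (53.32, 37.01). So H.x = 53.32.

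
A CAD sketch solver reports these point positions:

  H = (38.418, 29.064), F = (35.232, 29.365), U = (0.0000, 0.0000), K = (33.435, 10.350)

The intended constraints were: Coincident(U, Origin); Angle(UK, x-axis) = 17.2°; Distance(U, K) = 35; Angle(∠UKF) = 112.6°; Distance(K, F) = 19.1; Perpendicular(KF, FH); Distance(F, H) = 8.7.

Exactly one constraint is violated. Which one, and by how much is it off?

Distance(F, H) = 8.7 — off by 5.50.

U = (0.00, 0.00) ✓; UK at 17.20° ✓; |UK| = 35.00 ✓; ∠UKF = 112.6° ✓; |KF| = 19.10 ✓; ∠(KF, FH) = 90.00° ✓; |FH| = 3.200 ✗.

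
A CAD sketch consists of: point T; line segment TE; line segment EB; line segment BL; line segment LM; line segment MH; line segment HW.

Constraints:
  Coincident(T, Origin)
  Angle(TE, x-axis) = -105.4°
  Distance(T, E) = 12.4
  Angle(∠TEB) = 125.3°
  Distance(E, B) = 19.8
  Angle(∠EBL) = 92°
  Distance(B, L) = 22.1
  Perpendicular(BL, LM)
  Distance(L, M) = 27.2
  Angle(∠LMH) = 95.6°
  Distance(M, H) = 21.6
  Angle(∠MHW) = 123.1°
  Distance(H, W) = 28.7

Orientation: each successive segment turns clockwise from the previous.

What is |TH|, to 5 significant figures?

8.8013

BL is perpendicular to LM, so LM runs at 21.900°; with |LM| = 27.2, M = (-4.9165, 11.956). ∠LMH = 95.6° gives MH at -62.500° from the x-axis; with |MH| = 21.6, H = (5.0573, -7.2033). Then |TH| = |H − T| = 8.8013.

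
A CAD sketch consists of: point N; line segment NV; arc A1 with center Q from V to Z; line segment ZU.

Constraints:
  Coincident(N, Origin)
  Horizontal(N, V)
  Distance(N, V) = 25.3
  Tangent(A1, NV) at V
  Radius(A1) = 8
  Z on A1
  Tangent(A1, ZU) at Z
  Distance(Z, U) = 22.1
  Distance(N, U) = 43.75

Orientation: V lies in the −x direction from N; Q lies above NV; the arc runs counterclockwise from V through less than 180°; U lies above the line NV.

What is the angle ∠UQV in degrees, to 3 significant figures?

166°

N is at the origin; N and V share the same y with |NV| = 25.3 and V on the −x side, so V = (-25.3, 0.00). Tangency of A1 to NV means the radius QV is perpendicular to NV, so Q = V + (0, 8) = (-25.3, 8.00). Since QZ ⟂ ZU (tangency), |QU| = √(8.0² + 22.1²) = 23.5 regardless of where Z sits on A1. So U lies on both circle(N, 43.75) and circle(Q, 23.5); the above-NV intersection is U = (-31.1, 30.8). Z is the foot of the tangent from U: Z = (-18.7, 12.5).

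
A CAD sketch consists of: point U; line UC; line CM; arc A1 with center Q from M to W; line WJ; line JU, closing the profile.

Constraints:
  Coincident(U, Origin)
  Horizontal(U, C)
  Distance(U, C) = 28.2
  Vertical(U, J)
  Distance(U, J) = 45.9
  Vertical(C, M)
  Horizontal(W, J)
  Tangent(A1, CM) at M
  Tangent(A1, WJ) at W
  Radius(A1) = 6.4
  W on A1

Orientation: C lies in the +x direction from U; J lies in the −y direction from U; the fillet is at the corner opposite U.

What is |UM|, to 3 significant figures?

48.5

U is at the origin; UC is horizontal with |UC| = 28.2 and C on the +x side, so C = (28.2, 0.00). UJ is vertical with |UJ| = 45.9 and J on the −y side, so J = (0.00, -45.9). The virtual corner opposite U is at (28.2, -45.9). The tangent condition forces QM to be normal to CM and tangency of A1 to WJ means the radius QW is perpendicular to WJ, with radius 6.4, so the center Q sits 6.4 in from both sides at Q = (21.8, -39.5). That places the tangent points at M = (28.2, -39.5) on CM and W = (21.8, -45.9) on WJ. Then |UM| = |M − U| = 48.5.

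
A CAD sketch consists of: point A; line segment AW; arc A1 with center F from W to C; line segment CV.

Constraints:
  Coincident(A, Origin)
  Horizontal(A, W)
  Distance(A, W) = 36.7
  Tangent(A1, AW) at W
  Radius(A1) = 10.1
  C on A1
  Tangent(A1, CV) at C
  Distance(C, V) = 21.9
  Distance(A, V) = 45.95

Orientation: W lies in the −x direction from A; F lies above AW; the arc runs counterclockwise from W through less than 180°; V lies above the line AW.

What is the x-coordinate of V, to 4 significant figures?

-31.33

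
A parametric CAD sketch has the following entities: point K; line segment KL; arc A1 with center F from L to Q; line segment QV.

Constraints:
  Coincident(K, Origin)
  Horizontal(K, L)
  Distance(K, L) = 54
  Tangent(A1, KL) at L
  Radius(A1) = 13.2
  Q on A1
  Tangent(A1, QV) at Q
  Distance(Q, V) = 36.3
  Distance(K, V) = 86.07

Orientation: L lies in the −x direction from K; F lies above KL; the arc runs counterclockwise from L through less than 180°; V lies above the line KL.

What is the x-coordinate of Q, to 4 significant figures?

-45.06

K is at the origin; KL is horizontal with |KL| = 54.0 and L on the −x side, so L = (-54.00, 0.000). The tangent condition forces FL to be normal to KL, so F = L + (0, 13.2) = (-54.00, 13.20). Since FQ ⟂ QV (tangency), |FV| = √(13.2² + 36.3²) = 38.63 regardless of where Q sits on A1. So V lies on both circle(K, 86.07) and circle(F, 38.63); the above-KL intersection is V = (-71.78, 47.49). Q is the foot of the tangent from V: Q = (-45.06, 22.92).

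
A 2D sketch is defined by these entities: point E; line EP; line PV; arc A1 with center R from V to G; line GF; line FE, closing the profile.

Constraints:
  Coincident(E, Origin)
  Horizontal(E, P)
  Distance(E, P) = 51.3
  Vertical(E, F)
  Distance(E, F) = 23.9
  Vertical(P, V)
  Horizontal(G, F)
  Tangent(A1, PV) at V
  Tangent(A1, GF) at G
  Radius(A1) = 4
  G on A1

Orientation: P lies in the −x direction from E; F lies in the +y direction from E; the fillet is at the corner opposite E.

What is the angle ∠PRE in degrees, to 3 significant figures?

78.5°

EF is vertical with |EF| = 23.9 and F on the +y side, so F = (0.00, 23.9). The virtual corner opposite E is at (-51.3, 23.9). A1 meets PV tangentially, so RV is at right angles to PV and since A1 is tangent to GF there, RG ⟂ GF, with radius 4.0, so the center R sits 4.0 in from both sides at R = (-47.3, 19.9). Then cos ∠PRE = RP·RE / (|RP||RE|), giving 78.5°.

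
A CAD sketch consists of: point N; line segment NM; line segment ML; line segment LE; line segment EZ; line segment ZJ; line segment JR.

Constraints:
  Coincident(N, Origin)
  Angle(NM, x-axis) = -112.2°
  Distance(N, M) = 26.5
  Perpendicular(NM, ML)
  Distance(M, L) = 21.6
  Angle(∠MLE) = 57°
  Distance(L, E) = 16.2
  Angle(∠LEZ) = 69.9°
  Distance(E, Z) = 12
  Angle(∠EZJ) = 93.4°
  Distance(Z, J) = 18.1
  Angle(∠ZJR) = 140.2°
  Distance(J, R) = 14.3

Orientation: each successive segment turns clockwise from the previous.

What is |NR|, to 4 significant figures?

48.10

∠EZJ = 93.4° gives ZJ at -161.9° from the x-axis; with |ZJ| = 18.1, J = (-30.87, -24.36). ∠ZJR = 140.2° gives JR at 158.3° from the x-axis; with |JR| = 14.3, R = (-44.15, -19.07). Then |NR| = |R − N| = 48.10.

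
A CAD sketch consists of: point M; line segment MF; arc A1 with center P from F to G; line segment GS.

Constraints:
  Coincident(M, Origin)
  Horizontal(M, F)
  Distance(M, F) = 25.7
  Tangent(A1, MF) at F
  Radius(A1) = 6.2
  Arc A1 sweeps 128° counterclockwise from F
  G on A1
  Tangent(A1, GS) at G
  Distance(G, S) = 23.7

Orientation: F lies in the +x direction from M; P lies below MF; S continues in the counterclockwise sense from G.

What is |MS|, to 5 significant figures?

45.572

M is at the origin; MF is horizontal with |MF| = 25.7 and F on the +x side, so F = (25.700, 0.0000). The tangent condition forces PF to be normal to MF, so P = F + (0, -6.2) = (25.700, -6.2000). On A1, F sits at bearing 90° from P; a 128° counterclockwise sweep puts G at bearing 218°, so G = P + 6.2·(cos 218°, sin 218°) = (20.814, -10.017). A1 meets GS tangentially, so PG is at right angles to GS, so GS runs along (−sin 218°, cos 218°); with |GS| = 23.7, S = (35.406, -28.693). Then |MS| = |S − M| = 45.572.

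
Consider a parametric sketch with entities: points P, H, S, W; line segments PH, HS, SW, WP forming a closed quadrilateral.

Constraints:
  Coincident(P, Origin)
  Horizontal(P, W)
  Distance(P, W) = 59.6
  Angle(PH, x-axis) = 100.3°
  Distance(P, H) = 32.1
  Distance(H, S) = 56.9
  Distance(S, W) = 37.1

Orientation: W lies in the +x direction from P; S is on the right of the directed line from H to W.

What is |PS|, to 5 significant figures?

30.327

P is at the origin; P and W share the same y with |PW| = 59.6 and W in +x, so W = (59.6, 0). PH runs at 100.3° with |PH| = 32.1, so H = (-5.7396, 31.583). S is determined by |HS| = 56.9 and |SW| = 37.1 together: it lies at the intersection of circle(H, 56.9) and circle(W, 37.1). With |HW| = 72.572, the foot of the radical line on HW is 49.109 from H and the perpendicular offset is √(56.9² − 49.109²) = 28.738. Taking the right-of-HW solution: S = (25.969, -15.663).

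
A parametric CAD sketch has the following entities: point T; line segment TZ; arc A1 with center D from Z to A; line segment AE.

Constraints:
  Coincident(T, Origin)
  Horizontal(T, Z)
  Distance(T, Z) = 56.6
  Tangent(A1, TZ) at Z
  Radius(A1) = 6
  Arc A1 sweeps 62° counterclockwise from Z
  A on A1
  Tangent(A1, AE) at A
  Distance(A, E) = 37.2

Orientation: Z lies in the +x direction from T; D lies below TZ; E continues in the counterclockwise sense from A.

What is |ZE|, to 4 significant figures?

42.62

On A1, Z sits at bearing 90° from D; a 62° counterclockwise sweep puts A at bearing 152°, so A = D + 6.0·(cos 152°, sin 152°) = (51.30, -3.183). Since A1 is tangent to AE there, DA ⟂ AE, so AE runs along (−sin 152°, cos 152°); with |AE| = 37.2, E = (33.84, -36.03). Then |ZE| = |E − Z| = 42.62.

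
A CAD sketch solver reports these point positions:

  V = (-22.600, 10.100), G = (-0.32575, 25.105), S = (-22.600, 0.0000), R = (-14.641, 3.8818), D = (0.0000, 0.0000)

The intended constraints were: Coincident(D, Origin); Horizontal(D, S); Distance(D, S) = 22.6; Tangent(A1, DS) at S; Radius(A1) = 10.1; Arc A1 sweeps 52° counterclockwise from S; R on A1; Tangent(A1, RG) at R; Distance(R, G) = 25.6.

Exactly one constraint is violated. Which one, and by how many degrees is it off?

Tangent(A1, RG) at R — off by 4.00°.

D = (0.00, 0.00) ✓; D.y = 0.00, S.y = 0.00 ✓; |DS| = 22.60 ✓; ∠(VS, SD) = 90.00° ✓; |VS| = 10.10 ✓; bearing(V→R) − bearing(V→S) = 52.00° ✓; |VR| = 10.10 ✓; ∠(VR, RG) = 86.00° ✗; |RG| = 25.60 ✓.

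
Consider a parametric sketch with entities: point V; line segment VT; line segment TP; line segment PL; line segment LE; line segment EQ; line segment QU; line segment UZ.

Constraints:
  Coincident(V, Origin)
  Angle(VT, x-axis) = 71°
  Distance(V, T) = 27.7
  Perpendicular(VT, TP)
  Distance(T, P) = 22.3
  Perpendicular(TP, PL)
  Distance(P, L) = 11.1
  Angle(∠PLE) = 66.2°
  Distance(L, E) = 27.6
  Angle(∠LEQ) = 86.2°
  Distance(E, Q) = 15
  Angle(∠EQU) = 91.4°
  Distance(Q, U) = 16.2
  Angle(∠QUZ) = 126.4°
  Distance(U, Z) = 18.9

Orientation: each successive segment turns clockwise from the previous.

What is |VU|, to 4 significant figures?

38.62

V is at the origin; VT runs at 71.0° with length 27.7, so T = (9.018, 26.19). The perpendicularity gives TP at right angles to VT, so TP runs at -19.00°; with |TP| = 22.3, P = (30.10, 18.93). TP is perpendicular to PL, so PL runs at -109.0°; with |PL| = 11.1, L = (26.49, 8.435). ∠PLE = 66.2° gives LE at 137.2° from the x-axis; with |LE| = 27.6, E = (6.239, 27.19). ∠LEQ = 86.2° gives EQ at 43.40° from the x-axis; with |EQ| = 15.0, Q = (17.14, 37.49). ∠EQU = 91.4° gives QU at -45.20° from the x-axis; with |QU| = 16.2, U = (28.55, 26.00). Then |VU| = |U − V| = 38.62.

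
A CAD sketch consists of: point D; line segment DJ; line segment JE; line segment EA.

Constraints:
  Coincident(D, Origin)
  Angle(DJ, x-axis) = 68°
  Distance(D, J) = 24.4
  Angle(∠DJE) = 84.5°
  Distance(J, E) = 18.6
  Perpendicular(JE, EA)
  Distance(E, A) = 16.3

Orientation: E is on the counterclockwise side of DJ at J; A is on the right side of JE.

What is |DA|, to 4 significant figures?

43.72

D is at the origin; DJ runs at 68.0° with length 24.4, so J = 24.4·(cos 68.0°, sin 68.0°) = (9.140, 22.62). ∠DJE = 84.5°, so JE runs at 68.0° + (180° − 84.5°) = 163.5° from the x-axis; with |JE| = 18.6, E = J + 18.6·(cos 163.5°, sin 163.5°) = (-8.694, 27.91). JE is perpendicular to EA; with |EA| = 16.3 on the right of JE, A = E + 16.3·(0.2840, 0.9588) = (-4.064, 43.53). Then |DA| = |A − D| = 43.72.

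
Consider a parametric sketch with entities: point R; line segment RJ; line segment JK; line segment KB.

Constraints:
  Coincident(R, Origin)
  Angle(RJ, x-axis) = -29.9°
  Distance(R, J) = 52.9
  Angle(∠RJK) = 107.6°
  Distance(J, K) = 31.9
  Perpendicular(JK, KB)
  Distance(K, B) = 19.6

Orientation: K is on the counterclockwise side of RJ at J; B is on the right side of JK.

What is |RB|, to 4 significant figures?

84.84

∠RJK = 107.6°, so JK runs at -29.9° + (180° − 107.6°) = 42.50° from the x-axis; with |JK| = 31.9, K = J + 31.9·(cos 42.50°, sin 42.50°) = (69.38, -4.819). JK ⟂ KB; with |KB| = 19.6 on the right of JK, B = K + 19.6·(0.6756, -0.7373) = (82.62, -19.27). Then |RB| = |B − R| = 84.84.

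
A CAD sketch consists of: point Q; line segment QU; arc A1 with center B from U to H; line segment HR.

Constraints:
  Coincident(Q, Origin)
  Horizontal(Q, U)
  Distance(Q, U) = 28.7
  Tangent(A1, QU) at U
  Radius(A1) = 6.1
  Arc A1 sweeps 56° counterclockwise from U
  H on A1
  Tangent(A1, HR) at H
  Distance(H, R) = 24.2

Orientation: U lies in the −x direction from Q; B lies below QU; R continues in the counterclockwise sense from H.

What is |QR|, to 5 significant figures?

52.478

On A1, U sits at bearing 90° from B; a 56° counterclockwise sweep puts H at bearing 146°, so H = B + 6.1·(cos 146°, sin 146°) = (-33.757, -2.6889). A1 meets HR tangentially, so BH is at right angles to HR, so HR runs along (−sin 146°, cos 146°); with |HR| = 24.2, R = (-47.290, -22.752). Then |QR| = |R − Q| = 52.478.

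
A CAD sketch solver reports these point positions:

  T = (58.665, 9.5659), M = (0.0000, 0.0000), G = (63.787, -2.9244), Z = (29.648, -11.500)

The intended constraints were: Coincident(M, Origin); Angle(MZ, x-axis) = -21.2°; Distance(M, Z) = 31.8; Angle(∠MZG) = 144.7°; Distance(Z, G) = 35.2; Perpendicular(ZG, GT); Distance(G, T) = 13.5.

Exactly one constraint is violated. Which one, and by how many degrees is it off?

Perpendicular(ZG, GT) — off by 8.20°.

M = (0.00, 0.00) ✓; MZ at -21.20° ✓; |MZ| = 31.80 ✓; ∠MZG = 144.7° ✓; |ZG| = 35.20 ✓; ∠(ZG, GT) = 98.20° ✗; |GT| = 13.50 ✓.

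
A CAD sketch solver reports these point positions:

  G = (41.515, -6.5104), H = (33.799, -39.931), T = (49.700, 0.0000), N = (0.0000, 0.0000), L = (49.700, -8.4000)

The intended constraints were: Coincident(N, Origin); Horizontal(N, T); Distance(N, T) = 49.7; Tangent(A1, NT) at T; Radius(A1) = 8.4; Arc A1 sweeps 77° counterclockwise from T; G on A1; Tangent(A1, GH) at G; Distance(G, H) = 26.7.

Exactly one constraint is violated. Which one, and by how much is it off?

Distance(G, H) = 26.7 — off by 7.60.

N = (0.00, 0.00) ✓; N.y = 0.00, T.y = 0.00 ✓; |NT| = 49.70 ✓; ∠(LT, TN) = 90.00° ✓; |LT| = 8.400 ✓; bearing(L→G) − bearing(L→T) = 77.00° ✓; |LG| = 8.400 ✓; ∠(LG, GH) = 90.00° ✓; |GH| = 34.30 ✗.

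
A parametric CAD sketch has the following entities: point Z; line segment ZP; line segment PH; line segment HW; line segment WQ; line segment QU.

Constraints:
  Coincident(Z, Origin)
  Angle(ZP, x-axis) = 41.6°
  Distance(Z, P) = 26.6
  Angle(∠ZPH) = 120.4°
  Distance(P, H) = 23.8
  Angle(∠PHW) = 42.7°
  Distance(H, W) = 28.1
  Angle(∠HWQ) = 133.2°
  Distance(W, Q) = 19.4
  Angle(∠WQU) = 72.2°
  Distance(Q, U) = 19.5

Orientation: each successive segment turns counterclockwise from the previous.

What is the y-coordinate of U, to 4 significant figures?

8.985

Z is at the origin; ZP runs at 41.6° with length 26.6, so P = (19.89, 17.66). ∠ZPH = 120.4° gives PH at 101.2° from the x-axis; with |PH| = 23.8, H = (15.27, 41.01). ∠PHW = 42.7° gives HW at -121.5° from the x-axis; with |HW| = 28.1, W = (0.5864, 17.05). ∠HWQ = 133.2° gives WQ at -74.70° from the x-axis; with |WQ| = 19.4, Q = (5.706, -1.664). ∠WQU = 72.2° gives QU at 33.10° from the x-axis; with |QU| = 19.5, U = (22.04, 8.985). So U.y = 8.985.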